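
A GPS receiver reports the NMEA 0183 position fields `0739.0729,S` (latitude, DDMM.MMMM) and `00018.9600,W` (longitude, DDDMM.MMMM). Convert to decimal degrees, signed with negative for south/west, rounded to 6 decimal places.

-7.651215, -0.316000

Lat: degrees = first 2 digits = 7, minutes = 39.0729; 7 + 39.0729/60 = 7.6512150
S → negative
Longitude: split at 3 digits → 000° and 18.96′; 0 + 18.96/60 = 0.3160000
hemisphere W, so the sign is −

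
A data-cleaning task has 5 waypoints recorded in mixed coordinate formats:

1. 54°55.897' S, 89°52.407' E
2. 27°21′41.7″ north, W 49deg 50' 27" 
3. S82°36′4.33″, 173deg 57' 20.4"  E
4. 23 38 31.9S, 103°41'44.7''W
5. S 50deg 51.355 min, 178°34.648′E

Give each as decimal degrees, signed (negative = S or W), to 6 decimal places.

1. -54.931617, 89.873450
2. 27.361583, -49.840833
3. -82.601203, 173.955667
4. -23.642194, -103.695750
5. -50.855917, 178.577467

Point 1:
  Latitude: 54 + 55.897/60 = 54.9316167
  S → negative
  λ: 89 + 52.407/60 = 89.8734500
  E → positive
Point 2:
  Latitude: 27° + 21/60 + 41.7/3600 = 27 + 0.350000 + 0.011583 = 27.3615833
  N → positive
  Lon: 50′ + 27″ = 50.45000′; 49 + 50.45000/60 = 49.8408333
  hemisphere W, so the sign is −
Point 3:
  Latitude: 82° + 36/60 + 4.33/3600 = 82 + 0.600000 + 0.001203 = 82.6012028
  S ⇒ negate
  Longitude: 173 + 57/60 + 20.4/3600 = 173.9556667
  E → positive
Point 4:
  Lat: 23 + 38/60 + 31.9/3600 = 23.6421944
  S → negative
  Lon: 41′ + 44.7″ = 41.74500′; 103 + 41.74500/60 = 103.6957500
  W ⇒ negate
Point 5:
  Lat: 51.355′ = 0.855917°; total 50.8559167
  S ⇒ negate
  Longitude: 34.648′ = 0.577467°; total 178.5774667
  E ⇒ keep positive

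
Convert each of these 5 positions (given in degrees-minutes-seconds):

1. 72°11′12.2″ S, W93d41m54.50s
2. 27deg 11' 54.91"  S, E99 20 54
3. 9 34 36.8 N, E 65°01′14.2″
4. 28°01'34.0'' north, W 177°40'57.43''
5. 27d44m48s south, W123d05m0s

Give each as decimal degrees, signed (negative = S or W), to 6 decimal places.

1. -72.186722, -93.698472
2. -27.198586, 99.348333
3. 9.576889, 65.020611
4. 28.026111, -177.682619
5. -27.746667, -123.083333

Point 1:
  Lat: 11′ + 12.2″ = 11.20333′; 72 + 11.20333/60 = 72.1867222
  S → negative
  λ: 93° + 41/60 + 54.5/3600 = 93 + 0.683333 + 0.015139 = 93.6984722
  W → negative
Point 2:
  φ: 11′ + 54.91″ = 11.91517′; 27 + 11.91517/60 = 27.1985861
  S → negative
  Longitude: 99° + 20/60 + 54/3600 = 99 + 0.333333 + 0.015000 = 99.3483333
  E ⇒ keep positive
Point 3:
  φ: 9° + 34/60 + 36.8/3600 = 9 + 0.566667 + 0.010222 = 9.5768889
  N → positive
  λ: 1′ + 14.2″ = 1.23667′; 65 + 1.23667/60 = 65.0206111
  E → positive
Point 4:
  Latitude: 1′ + 34″ = 1.56667′; 28 + 1.56667/60 = 28.0261111
  N → positive
  Longitude: 177 + 40/60 + 57.43/3600 = 177.6826194
  W ⇒ negate
Point 5:
  Lat: 27° + 44/60 + 48/3600 = 27 + 0.733333 + 0.013333 = 27.7466667
  hemisphere S, so the sign is −
  λ: 5′ + 0″ = 5.00000′; 123 + 5.00000/60 = 123.0833333
  hemisphere W, so the sign is −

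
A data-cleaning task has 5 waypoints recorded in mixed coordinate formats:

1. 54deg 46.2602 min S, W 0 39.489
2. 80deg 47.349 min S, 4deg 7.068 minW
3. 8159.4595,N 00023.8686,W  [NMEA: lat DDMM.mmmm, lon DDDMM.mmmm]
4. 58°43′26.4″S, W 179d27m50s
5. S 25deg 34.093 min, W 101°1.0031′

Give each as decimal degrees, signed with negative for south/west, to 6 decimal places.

Point 1:
  φ: 46.2602′ = 0.771003°; total 54.7710033
  S → negative
  Lon: 39.489′ = 0.658150°; total 0.6581500
  hemisphere W, so the sign is −
Point 2:
  Lat: 47.349′ = 0.789150°; total 80.7891500
  S → negative
  λ: 4 + 7.068/60 = 4.1178000
  W → negative
Point 3:
  Latitude: split at 2 digits → 81° and 59.4595′; 81 + 59.4595/60 = 81.9909917
  N ⇒ keep positive
  λ: split at 3 digits → 000° and 23.8686′; 0 + 23.8686/60 = 0.3978100
  hemisphere W, so the sign is −
Point 4:
  Latitude: 58° + 43/60 + 26.4/3600 = 58 + 0.716667 + 0.007333 = 58.7240000
  hemisphere S, so the sign is −
  Longitude: 27′ + 50″ = 27.83333′; 179 + 27.83333/60 = 179.4638889
  hemisphere W, so the sign is −
Point 5:
  Latitude: 34.093′ = 0.568217°; total 25.5682167
  S ⇒ negate
  Lon: 1.0031′ = 0.016718°; total 101.0167183
  W ⇒ negate

1. -54.771003, -0.658150
2. -80.789150, -4.117800
3. 81.990992, -0.397810
4. -58.724000, -179.463889
5. -25.568217, -101.016718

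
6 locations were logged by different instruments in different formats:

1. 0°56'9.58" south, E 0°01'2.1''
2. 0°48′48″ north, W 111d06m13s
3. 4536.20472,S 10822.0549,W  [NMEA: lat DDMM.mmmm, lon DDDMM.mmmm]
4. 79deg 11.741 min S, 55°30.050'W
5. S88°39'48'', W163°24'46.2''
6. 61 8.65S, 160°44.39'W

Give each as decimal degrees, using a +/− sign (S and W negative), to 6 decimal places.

1. -0.935994, 0.017250
2. 0.813333, -111.103611
3. -45.603412, -108.367582
4. -79.195683, -55.500833
5. -88.663333, -163.412833
6. -61.144167, -160.739833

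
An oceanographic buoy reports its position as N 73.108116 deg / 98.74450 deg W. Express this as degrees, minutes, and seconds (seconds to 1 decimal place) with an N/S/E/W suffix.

73°06′29.2″ N, 98°44′40.2″ W

Lat: 0.108116 × 60 = 6.48696′ → 6′, remainder × 60 = 29.218″
Longitude: whole degrees 98; 44.67000′ → 44′ and 40.200″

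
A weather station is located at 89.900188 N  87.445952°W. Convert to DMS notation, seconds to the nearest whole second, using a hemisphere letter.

89°54′1″ N, 87°26′45″ W

Latitude: 0.900188 × 60 = 54.01128′ → 54′, remainder × 60 = 0.68″
λ: whole degrees 87; 26.75712′ → 26′ and 45.43″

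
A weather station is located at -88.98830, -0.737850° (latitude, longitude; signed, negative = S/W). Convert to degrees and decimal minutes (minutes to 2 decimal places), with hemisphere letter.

Latitude is negative → S; |value| = 88.988300
Latitude: fractional part 0.988300 → 59.2980 minutes
Longitude is negative → W; |value| = 0.737850
λ: 0° + 0.737850 × 60 = 0° 44.2710′

88° 59.30′ S, 0° 44.27′ W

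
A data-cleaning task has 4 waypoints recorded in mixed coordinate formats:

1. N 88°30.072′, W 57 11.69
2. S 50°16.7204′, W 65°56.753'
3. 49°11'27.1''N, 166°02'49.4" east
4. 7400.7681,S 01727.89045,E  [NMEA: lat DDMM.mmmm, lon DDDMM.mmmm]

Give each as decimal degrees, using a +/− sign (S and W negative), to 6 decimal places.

Point 1:
  Lat: 88 + 30.072/60 = 88.5012000
  N → positive
  λ: 11.69′ = 0.194833°; total 57.1948333
  W → negative
Point 2:
  φ: 50 + 16.7204/60 = 50.2786733
  S ⇒ negate
  Longitude: 65 + 56.753/60 = 65.9458833
  hemisphere W, so the sign is −
Point 3:
  φ: 11′ + 27.1″ = 11.45167′; 49 + 11.45167/60 = 49.1908611
  N ⇒ keep positive
  Longitude: 166 + 2/60 + 49.4/3600 = 166.0470556
  E → positive
Point 4:
  Lat: degrees = first 2 digits = 74, minutes = 0.7681; 74 + 0.7681/60 = 74.0128017
  hemisphere S, so the sign is −
  λ: split at 3 digits → 017° and 27.89045′; 17 + 27.89045/60 = 17.4648408
  E ⇒ keep positive

1. 88.501200, -57.194833
2. -50.278673, -65.945883
3. 49.190861, 166.047056
4. -74.012802, 17.464841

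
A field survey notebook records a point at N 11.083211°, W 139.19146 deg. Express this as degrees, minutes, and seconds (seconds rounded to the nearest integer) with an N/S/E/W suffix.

11°05′0″ N, 139°11′29″ W

φ: whole degrees 11; 4.99266′ → 4′ and 59.56″
rounding gives 60″ → carry → 11°05′0″
Lon: 0.191460 × 60 = 11.48760′ → 11′, remainder × 60 = 29.26″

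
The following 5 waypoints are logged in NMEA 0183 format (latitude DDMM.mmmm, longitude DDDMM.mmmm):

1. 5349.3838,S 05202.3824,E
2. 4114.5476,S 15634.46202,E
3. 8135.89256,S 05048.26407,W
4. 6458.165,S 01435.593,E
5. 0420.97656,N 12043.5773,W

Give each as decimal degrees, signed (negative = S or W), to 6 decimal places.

Point 1:
  Lat: degrees = first 2 digits = 53, minutes = 49.3838; 53 + 49.3838/60 = 53.8230633
  S ⇒ negate
  Lon: degrees = first 3 digits = 52, minutes = 2.3824; 52 + 2.3824/60 = 52.0397067
  E → positive
Point 2:
  Lat: split at 2 digits → 41° and 14.5476′; 41 + 14.5476/60 = 41.2424600
  hemisphere S, so the sign is −
  Longitude: split at 3 digits → 156° and 34.46202′; 156 + 34.46202/60 = 156.5743670
  E ⇒ keep positive
Point 3:
  Lat: degrees = first 2 digits = 81, minutes = 35.89256; 81 + 35.89256/60 = 81.5982093
  S → negative
  λ: split at 3 digits → 050° and 48.26407′; 50 + 48.26407/60 = 50.8044012
  hemisphere W, so the sign is −
Point 4:
  φ: degrees = first 2 digits = 64, minutes = 58.165; 64 + 58.165/60 = 64.9694167
  hemisphere S, so the sign is −
  Lon: degrees = first 3 digits = 14, minutes = 35.593; 14 + 35.593/60 = 14.5932167
  E ⇒ keep positive
Point 5:
  φ: degrees = first 2 digits = 4, minutes = 20.97656; 4 + 20.97656/60 = 4.3496093
  N ⇒ keep positive
  Lon: degrees = first 3 digits = 120, minutes = 43.5773; 120 + 43.5773/60 = 120.7262883
  hemisphere W, so the sign is −

1. -53.823063, 52.039707
2. -41.242460, 156.574367
3. -81.598209, -50.804401
4. -64.969417, 14.593217
5. 4.349609, -120.726288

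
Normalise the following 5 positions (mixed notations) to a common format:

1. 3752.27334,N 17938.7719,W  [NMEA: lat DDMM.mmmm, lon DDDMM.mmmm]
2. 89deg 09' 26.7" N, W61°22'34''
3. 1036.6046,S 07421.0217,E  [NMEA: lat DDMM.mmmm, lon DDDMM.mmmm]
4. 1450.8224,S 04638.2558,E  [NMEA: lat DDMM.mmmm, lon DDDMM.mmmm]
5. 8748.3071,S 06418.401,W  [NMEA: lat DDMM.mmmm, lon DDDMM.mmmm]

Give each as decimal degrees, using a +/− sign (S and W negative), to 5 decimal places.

1. 37.87122, -179.64620
2. 89.15742, -61.37611
3. -10.61008, 74.35036
4. -14.84704, 46.63760
5. -87.80512, -64.30668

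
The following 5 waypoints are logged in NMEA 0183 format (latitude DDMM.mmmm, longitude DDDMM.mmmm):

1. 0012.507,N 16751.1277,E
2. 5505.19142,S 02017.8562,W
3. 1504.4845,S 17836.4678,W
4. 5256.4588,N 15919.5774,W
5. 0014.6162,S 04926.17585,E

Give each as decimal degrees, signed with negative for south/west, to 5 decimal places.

1. 0.20845, 167.85213
2. -55.08652, -20.29760
3. -15.07474, -178.60780
4. 52.94098, -159.32629
5. -0.24360, 49.43626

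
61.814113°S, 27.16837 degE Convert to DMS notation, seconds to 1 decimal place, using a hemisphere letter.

61°48′50.8″ S, 27°10′6.1″ E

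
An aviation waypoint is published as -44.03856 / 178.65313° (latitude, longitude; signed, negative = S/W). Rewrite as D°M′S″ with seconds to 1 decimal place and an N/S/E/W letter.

Latitude is negative → S; |value| = 44.038560
φ: 0.038560° → 2.31360′; 0.31360 × 60 = 18.816″
λ: 0.653130 × 60 = 39.18780′ → 39′, remainder × 60 = 11.268″

44°02′18.8″ S, 178°39′11.3″ E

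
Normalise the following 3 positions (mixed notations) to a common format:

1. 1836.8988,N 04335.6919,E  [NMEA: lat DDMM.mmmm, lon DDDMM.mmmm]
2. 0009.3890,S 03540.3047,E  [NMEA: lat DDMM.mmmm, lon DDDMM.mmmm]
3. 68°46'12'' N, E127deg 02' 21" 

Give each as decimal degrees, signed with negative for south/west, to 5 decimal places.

1. 18.61498, 43.59487
2. -0.15648, 35.67175
3. 68.77000, 127.03917

Point 1:
  Latitude: split at 2 digits → 18° and 36.8988′; 18 + 36.8988/60 = 18.614980
  N → positive
  λ: split at 3 digits → 043° and 35.6919′; 43 + 35.6919/60 = 43.594865
  E ⇒ keep positive
Point 2:
  φ: degrees = first 2 digits = 0, minutes = 9.389; 0 + 9.389/60 = 0.156483
  hemisphere S, so the sign is −
  Lon: degrees = first 3 digits = 35, minutes = 40.3047; 35 + 40.3047/60 = 35.671745
  E ⇒ keep positive
Point 3:
  Lat: 46′ + 12″ = 46.20000′; 68 + 46.20000/60 = 68.770000
  N → positive
  Lon: 127 + 2/60 + 21/3600 = 127.039167
  E ⇒ keep positive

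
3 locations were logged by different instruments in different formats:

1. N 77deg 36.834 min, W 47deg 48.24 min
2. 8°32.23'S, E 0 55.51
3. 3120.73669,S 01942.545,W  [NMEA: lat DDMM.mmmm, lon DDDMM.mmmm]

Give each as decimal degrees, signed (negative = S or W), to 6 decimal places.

Point 1:
  Latitude: 77 + 36.834/60 = 77.6139000
  N → positive
  Longitude: 48.24′ = 0.804000°; total 47.8040000
  W → negative
Point 2:
  φ: 32.23′ = 0.537167°; total 8.5371667
  S ⇒ negate
  λ: 55.51′ = 0.925167°; total 0.9251667
  E → positive
Point 3:
  Latitude: degrees = first 2 digits = 31, minutes = 20.73669; 31 + 20.73669/60 = 31.3456115
  hemisphere S, so the sign is −
  Lon: split at 3 digits → 019° and 42.545′; 19 + 42.545/60 = 19.7090833
  W ⇒ negate

1. 77.613900, -47.804000
2. -8.537167, 0.925167
3. -31.345612, -19.709083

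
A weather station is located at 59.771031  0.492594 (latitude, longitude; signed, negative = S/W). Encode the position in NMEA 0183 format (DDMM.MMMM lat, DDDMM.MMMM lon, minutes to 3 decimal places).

5946.262,N / 00029.556,E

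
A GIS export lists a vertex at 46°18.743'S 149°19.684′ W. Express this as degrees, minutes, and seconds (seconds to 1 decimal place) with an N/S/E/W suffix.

Latitude: 18.74300′ → 18′ and 0.74300 × 60 = 44.580″
Longitude: fractional minutes 0.68400 × 60 = 41.040″

46°18′44.6″ S, 149°19′41.0″ W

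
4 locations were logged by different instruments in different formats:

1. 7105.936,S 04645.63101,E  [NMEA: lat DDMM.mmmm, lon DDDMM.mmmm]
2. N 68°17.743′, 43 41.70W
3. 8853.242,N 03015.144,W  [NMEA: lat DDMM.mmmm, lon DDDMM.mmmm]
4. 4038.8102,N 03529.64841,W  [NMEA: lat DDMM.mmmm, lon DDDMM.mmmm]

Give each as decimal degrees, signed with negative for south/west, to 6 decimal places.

1. -71.098933, 46.760517
2. 68.295717, -43.695000
3. 88.887367, -30.252400
4. 40.646837, -35.494140

Point 1:
  Lat: degrees = first 2 digits = 71, minutes = 5.936; 71 + 5.936/60 = 71.0989333
  S ⇒ negate
  Longitude: split at 3 digits → 046° and 45.63101′; 46 + 45.63101/60 = 46.7605168
  E → positive
Point 2:
  φ: 68 + 17.743/60 = 68.2957167
  N ⇒ keep positive
  λ: 41.7′ = 0.695000°; total 43.6950000
  hemisphere W, so the sign is −
Point 3:
  Lat: split at 2 digits → 88° and 53.242′; 88 + 53.242/60 = 88.8873667
  N → positive
  λ: degrees = first 3 digits = 30, minutes = 15.144; 30 + 15.144/60 = 30.2524000
  W ⇒ negate
Point 4:
  Lat: split at 2 digits → 40° and 38.8102′; 40 + 38.8102/60 = 40.6468367
  N ⇒ keep positive
  Lon: degrees = first 3 digits = 35, minutes = 29.64841; 35 + 29.64841/60 = 35.4941402
  W → negative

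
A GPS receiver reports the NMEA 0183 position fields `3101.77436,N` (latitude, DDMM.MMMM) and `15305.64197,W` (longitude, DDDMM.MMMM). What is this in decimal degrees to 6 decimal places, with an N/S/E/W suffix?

φ: split at 2 digits → 31° and 1.77436′; 31 + 1.77436/60 = 31.0295727
Longitude: split at 3 digits → 153° and 5.64197′; 153 + 5.64197/60 = 153.0940328

31.029573° N, 153.094033° W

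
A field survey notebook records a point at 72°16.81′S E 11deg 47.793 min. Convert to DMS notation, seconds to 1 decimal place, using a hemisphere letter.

72°16′48.6″ S, 11°47′47.6″ E

Lat: 16.81000′ → 16′ and 0.81000 × 60 = 48.600″
λ: 47.79300′ → 47′ and 0.79300 × 60 = 47.580″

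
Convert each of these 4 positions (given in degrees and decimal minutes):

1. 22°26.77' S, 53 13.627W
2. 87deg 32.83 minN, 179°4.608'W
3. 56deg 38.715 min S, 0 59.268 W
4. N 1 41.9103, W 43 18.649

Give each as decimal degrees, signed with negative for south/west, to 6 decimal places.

Point 1:
  Lat: 22 + 26.77/60 = 22.4461667
  S → negative
  Longitude: 13.627′ = 0.227117°; total 53.2271167
  W → negative
Point 2:
  Latitude: 87 + 32.83/60 = 87.5471667
  N ⇒ keep positive
  Lon: 4.608′ = 0.076800°; total 179.0768000
  hemisphere W, so the sign is −
Point 3:
  φ: 56 + 38.715/60 = 56.6452500
  hemisphere S, so the sign is −
  Lon: 59.268′ = 0.987800°; total 0.9878000
  W → negative
Point 4:
  φ: 41.9103′ = 0.698505°; total 1.6985050
  N ⇒ keep positive
  Longitude: 43 + 18.649/60 = 43.3108167
  W → negative

1. -22.446167, -53.227117
2. 87.547167, -179.076800
3. -56.645250, -0.987800
4. 1.698505, -43.310817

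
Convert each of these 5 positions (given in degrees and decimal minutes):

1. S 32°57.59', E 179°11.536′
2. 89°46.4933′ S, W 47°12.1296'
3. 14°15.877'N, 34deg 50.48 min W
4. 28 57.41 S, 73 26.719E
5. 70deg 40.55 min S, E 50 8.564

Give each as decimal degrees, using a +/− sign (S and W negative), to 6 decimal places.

1. -32.959833, 179.192267
2. -89.774888, -47.202160
3. 14.264617, -34.841333
4. -28.956833, 73.445317
5. -70.675833, 50.142733

Point 1:
  φ: 57.59′ = 0.959833°; total 32.9598333
  S ⇒ negate
  Lon: 11.536′ = 0.192267°; total 179.1922667
  E → positive
Point 2:
  Latitude: 89 + 46.4933/60 = 89.7748883
  hemisphere S, so the sign is −
  λ: 47 + 12.1296/60 = 47.2021600
  W ⇒ negate
Point 3:
  φ: 14 + 15.877/60 = 14.2646167
  N ⇒ keep positive
  Lon: 34 + 50.48/60 = 34.8413333
  W ⇒ negate
Point 4:
  Latitude: 28 + 57.41/60 = 28.9568333
  hemisphere S, so the sign is −
  λ: 26.719′ = 0.445317°; total 73.4453167
  E → positive
Point 5:
  φ: 40.55′ = 0.675833°; total 70.6758333
  S ⇒ negate
  λ: 50 + 8.564/60 = 50.1427333
  E → positive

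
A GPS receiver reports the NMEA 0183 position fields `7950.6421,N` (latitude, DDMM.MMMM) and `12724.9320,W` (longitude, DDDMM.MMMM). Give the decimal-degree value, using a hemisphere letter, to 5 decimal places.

79.84404° N, 127.41553° W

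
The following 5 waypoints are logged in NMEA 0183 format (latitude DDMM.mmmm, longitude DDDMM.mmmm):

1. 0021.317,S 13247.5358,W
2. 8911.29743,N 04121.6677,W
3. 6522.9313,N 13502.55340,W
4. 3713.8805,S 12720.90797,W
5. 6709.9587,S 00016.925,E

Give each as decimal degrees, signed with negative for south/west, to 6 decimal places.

Point 1:
  Latitude: split at 2 digits → 00° and 21.317′; 0 + 21.317/60 = 0.3552833
  S → negative
  λ: split at 3 digits → 132° and 47.5358′; 132 + 47.5358/60 = 132.7922633
  W ⇒ negate
Point 2:
  φ: degrees = first 2 digits = 89, minutes = 11.29743; 89 + 11.29743/60 = 89.1882905
  N → positive
  Longitude: degrees = first 3 digits = 41, minutes = 21.6677; 41 + 21.6677/60 = 41.3611283
  W ⇒ negate
Point 3:
  φ: split at 2 digits → 65° and 22.9313′; 65 + 22.9313/60 = 65.3821883
  N → positive
  Lon: degrees = first 3 digits = 135, minutes = 2.5534; 135 + 2.5534/60 = 135.0425567
  W → negative
Point 4:
  Latitude: split at 2 digits → 37° and 13.8805′; 37 + 13.8805/60 = 37.2313417
  hemisphere S, so the sign is −
  λ: degrees = first 3 digits = 127, minutes = 20.90797; 127 + 20.90797/60 = 127.3484662
  W ⇒ negate
Point 5:
  φ: degrees = first 2 digits = 67, minutes = 9.9587; 67 + 9.9587/60 = 67.1659783
  S → negative
  Longitude: split at 3 digits → 000° and 16.925′; 0 + 16.925/60 = 0.2820833
  E → positive

1. -0.355283, -132.792263
2. 89.188291, -41.361128
3. 65.382188, -135.042557
4. -37.231342, -127.348466
5. -67.165978, 0.282083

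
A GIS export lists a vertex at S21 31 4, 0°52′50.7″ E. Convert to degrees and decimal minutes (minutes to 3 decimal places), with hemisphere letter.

φ: 31 + 4/60 = 31.06667′
Longitude: 52 + 50.7/60 = 52.84500′

21° 31.067′ S, 0° 52.845′ E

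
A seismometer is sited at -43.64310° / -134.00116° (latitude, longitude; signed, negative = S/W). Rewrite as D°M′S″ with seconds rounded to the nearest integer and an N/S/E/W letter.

43°38′35″ S, 134°00′4″ W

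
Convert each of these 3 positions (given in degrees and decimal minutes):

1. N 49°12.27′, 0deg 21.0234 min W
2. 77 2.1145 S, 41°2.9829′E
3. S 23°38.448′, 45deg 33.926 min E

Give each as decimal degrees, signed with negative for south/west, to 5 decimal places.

1. 49.20450, -0.35039
2. -77.03524, 41.04972
3. -23.64080, 45.56543

Point 1:
  Lat: 49 + 12.27/60 = 49.204500
  N ⇒ keep positive
  Longitude: 0 + 21.0234/60 = 0.350390
  hemisphere W, so the sign is −
Point 2:
  Lat: 77 + 2.1145/60 = 77.035242
  S → negative
  λ: 2.9829′ = 0.049715°; total 41.049715
  E → positive
Point 3:
  Lat: 23 + 38.448/60 = 23.640800
  S ⇒ negate
  Lon: 45 + 33.926/60 = 45.565433
  E → positive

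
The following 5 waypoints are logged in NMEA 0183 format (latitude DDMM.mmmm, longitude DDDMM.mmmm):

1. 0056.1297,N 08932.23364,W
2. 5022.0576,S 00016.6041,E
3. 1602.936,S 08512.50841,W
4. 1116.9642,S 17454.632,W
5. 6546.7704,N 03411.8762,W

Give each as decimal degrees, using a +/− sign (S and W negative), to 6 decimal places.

1. 0.935495, -89.537227
2. -50.367627, 0.276735
3. -16.048933, -85.208474
4. -11.282737, -174.910533
5. 65.779507, -34.197937

Point 1:
  φ: degrees = first 2 digits = 0, minutes = 56.1297; 0 + 56.1297/60 = 0.9354950
  N ⇒ keep positive
  Lon: split at 3 digits → 089° and 32.23364′; 89 + 32.23364/60 = 89.5372273
  hemisphere W, so the sign is −
Point 2:
  Lat: split at 2 digits → 50° and 22.0576′; 50 + 22.0576/60 = 50.3676267
  S → negative
  λ: split at 3 digits → 000° and 16.6041′; 0 + 16.6041/60 = 0.2767350
  E → positive
Point 3:
  Lat: degrees = first 2 digits = 16, minutes = 2.936; 16 + 2.936/60 = 16.0489333
  hemisphere S, so the sign is −
  λ: degrees = first 3 digits = 85, minutes = 12.50841; 85 + 12.50841/60 = 85.2084735
  W → negative
Point 4:
  Latitude: degrees = first 2 digits = 11, minutes = 16.9642; 11 + 16.9642/60 = 11.2827367
  S ⇒ negate
  λ: degrees = first 3 digits = 174, minutes = 54.632; 174 + 54.632/60 = 174.9105333
  hemisphere W, so the sign is −
Point 5:
  Lat: degrees = first 2 digits = 65, minutes = 46.7704; 65 + 46.7704/60 = 65.7795067
  N ⇒ keep positive
  Longitude: split at 3 digits → 034° and 11.8762′; 34 + 11.8762/60 = 34.1979367
  W ⇒ negate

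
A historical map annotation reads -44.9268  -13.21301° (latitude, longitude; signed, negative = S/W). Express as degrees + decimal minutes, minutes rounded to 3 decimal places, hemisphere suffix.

Latitude is negative → S; |value| = 44.926800
Latitude: fractional part 0.926800 → 55.60800 minutes
Longitude is negative → W; |value| = 13.213010
λ: fractional part 0.213010 → 12.78060 minutes

44° 55.608′ S, 13° 12.781′ W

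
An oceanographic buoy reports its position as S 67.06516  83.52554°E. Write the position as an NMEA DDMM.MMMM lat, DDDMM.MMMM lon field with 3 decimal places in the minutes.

6703.910,S / 08331.532,E

Lat: minutes = (67.065160 − 67) × 60 = 3.90960
Lon: minutes = (83.525540 − 83) × 60 = 31.53240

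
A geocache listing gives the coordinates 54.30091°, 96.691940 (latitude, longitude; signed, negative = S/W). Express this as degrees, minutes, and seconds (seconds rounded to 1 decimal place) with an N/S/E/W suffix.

Latitude: 0.300910 × 60 = 18.05460′ → 18′, remainder × 60 = 3.276″
Longitude: whole degrees 96; 41.51640′ → 41′ and 30.984″

54°18′3.3″ N, 96°41′31.0″ E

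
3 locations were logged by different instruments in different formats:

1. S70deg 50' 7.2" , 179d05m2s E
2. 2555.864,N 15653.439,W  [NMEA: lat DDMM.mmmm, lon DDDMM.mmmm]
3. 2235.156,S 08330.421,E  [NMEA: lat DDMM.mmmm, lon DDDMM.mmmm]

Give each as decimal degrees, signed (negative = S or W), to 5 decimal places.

Point 1:
  Lat: 70° + 50/60 + 7.2/3600 = 70 + 0.833333 + 0.002000 = 70.835333
  S → negative
  Lon: 179 + 5/60 + 2/3600 = 179.083889
  E ⇒ keep positive
Point 2:
  Latitude: split at 2 digits → 25° and 55.864′; 25 + 55.864/60 = 25.931067
  N → positive
  Lon: degrees = first 3 digits = 156, minutes = 53.439; 156 + 53.439/60 = 156.890650
  hemisphere W, so the sign is −
Point 3:
  Latitude: split at 2 digits → 22° and 35.156′; 22 + 35.156/60 = 22.585933
  S → negative
  Longitude: split at 3 digits → 083° and 30.421′; 83 + 30.421/60 = 83.507017
  E ⇒ keep positive

1. -70.83533, 179.08389
2. 25.93107, -156.89065
3. -22.58593, 83.50702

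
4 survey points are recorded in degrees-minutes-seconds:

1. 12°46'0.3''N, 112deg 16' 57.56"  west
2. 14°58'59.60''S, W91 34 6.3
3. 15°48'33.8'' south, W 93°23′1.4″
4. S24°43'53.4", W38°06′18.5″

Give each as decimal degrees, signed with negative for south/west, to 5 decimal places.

1. 12.76675, -112.28266
2. -14.98322, -91.56842
3. -15.80939, -93.38372
4. -24.73150, -38.10514

Point 1:
  φ: 12° + 46/60 + 0.3/3600 = 12 + 0.766667 + 0.000083 = 12.766750
  N ⇒ keep positive
  Longitude: 112° + 16/60 + 57.56/3600 = 112 + 0.266667 + 0.015989 = 112.282656
  hemisphere W, so the sign is −
Point 2:
  φ: 14° + 58/60 + 59.6/3600 = 14 + 0.966667 + 0.016556 = 14.983222
  hemisphere S, so the sign is −
  Longitude: 91° + 34/60 + 6.3/3600 = 91 + 0.566667 + 0.001750 = 91.568417
  W ⇒ negate
Point 3:
  Latitude: 48′ + 33.8″ = 48.56333′; 15 + 48.56333/60 = 15.809389
  S → negative
  Lon: 93 + 23/60 + 1.4/3600 = 93.383722
  hemisphere W, so the sign is −
Point 4:
  φ: 43′ + 53.4″ = 43.89000′; 24 + 43.89000/60 = 24.731500
  hemisphere S, so the sign is −
  Longitude: 38 + 6/60 + 18.5/3600 = 38.105139
  hemisphere W, so the sign is −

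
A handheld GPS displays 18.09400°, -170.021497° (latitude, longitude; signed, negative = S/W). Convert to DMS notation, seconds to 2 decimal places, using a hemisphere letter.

18°05′38.40″ N, 170°01′17.39″ W

Lat: whole degrees 18; 5.64000′ → 5′ and 38.4000″
Longitude is negative → W; |value| = 170.021497
λ: 0.021497 × 60 = 1.28982′ → 1′, remainder × 60 = 17.3892″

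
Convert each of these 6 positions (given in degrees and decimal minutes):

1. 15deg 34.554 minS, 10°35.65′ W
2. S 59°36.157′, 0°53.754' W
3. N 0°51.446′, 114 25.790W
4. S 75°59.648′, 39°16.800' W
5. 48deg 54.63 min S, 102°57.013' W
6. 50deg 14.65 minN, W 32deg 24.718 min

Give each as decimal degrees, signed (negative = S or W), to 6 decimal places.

1. -15.575900, -10.594167
2. -59.602617, -0.895900
3. 0.857433, -114.429833
4. -75.994133, -39.280000
5. -48.910500, -102.950217
6. 50.244167, -32.411967

Point 1:
  Lat: 15 + 34.554/60 = 15.5759000
  S → negative
  Lon: 10 + 35.65/60 = 10.5941667
  W ⇒ negate
Point 2:
  φ: 59 + 36.157/60 = 59.6026167
  hemisphere S, so the sign is −
  Lon: 53.754′ = 0.895900°; total 0.8959000
  W → negative
Point 3:
  Latitude: 0 + 51.446/60 = 0.8574333
  N → positive
  λ: 25.79′ = 0.429833°; total 114.4298333
  W ⇒ negate
Point 4:
  Lat: 75 + 59.648/60 = 75.9941333
  S → negative
  Lon: 39 + 16.8/60 = 39.2800000
  W → negative
Point 5:
  Lat: 54.63′ = 0.910500°; total 48.9105000
  hemisphere S, so the sign is −
  Longitude: 57.013′ = 0.950217°; total 102.9502167
  W ⇒ negate
Point 6:
  Lat: 14.65′ = 0.244167°; total 50.2441667
  N ⇒ keep positive
  λ: 24.718′ = 0.411967°; total 32.4119667
  hemisphere W, so the sign is −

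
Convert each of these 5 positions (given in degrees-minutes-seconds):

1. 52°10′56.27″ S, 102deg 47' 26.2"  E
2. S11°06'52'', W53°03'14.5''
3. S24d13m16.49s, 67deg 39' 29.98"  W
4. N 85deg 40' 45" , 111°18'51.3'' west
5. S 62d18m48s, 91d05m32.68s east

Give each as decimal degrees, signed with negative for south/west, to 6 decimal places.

1. -52.182297, 102.790611
2. -11.114444, -53.054028
3. -24.221247, -67.658328
4. 85.679167, -111.314250
5. -62.313333, 91.092411

Point 1:
  φ: 52° + 10/60 + 56.27/3600 = 52 + 0.166667 + 0.015631 = 52.1822972
  hemisphere S, so the sign is −
  Longitude: 102° + 47/60 + 26.2/3600 = 102 + 0.783333 + 0.007278 = 102.7906111
  E ⇒ keep positive
Point 2:
  Lat: 11° + 6/60 + 52/3600 = 11 + 0.100000 + 0.014444 = 11.1144444
  S → negative
  Longitude: 53 + 3/60 + 14.5/3600 = 53.0540278
  W ⇒ negate
Point 3:
  Lat: 24 + 13/60 + 16.49/3600 = 24.2212472
  S ⇒ negate
  λ: 67 + 39/60 + 29.98/3600 = 67.6583278
  hemisphere W, so the sign is −
Point 4:
  Lat: 85 + 40/60 + 45/3600 = 85.6791667
  N → positive
  λ: 111° + 18/60 + 51.3/3600 = 111 + 0.300000 + 0.014250 = 111.3142500
  W → negative
Point 5:
  Lat: 18′ + 48″ = 18.80000′; 62 + 18.80000/60 = 62.3133333
  S → negative
  λ: 91° + 5/60 + 32.68/3600 = 91 + 0.083333 + 0.009078 = 91.0924111
  E → positive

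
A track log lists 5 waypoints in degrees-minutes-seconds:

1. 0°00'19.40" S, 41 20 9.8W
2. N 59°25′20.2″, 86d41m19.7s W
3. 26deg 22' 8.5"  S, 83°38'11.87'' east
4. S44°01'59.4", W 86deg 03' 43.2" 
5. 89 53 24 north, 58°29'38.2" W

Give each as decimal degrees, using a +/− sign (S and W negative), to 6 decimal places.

Point 1:
  Lat: 0′ + 19.4″ = 0.32333′; 0 + 0.32333/60 = 0.0053889
  hemisphere S, so the sign is −
  Lon: 41 + 20/60 + 9.8/3600 = 41.3360556
  W ⇒ negate
Point 2:
  φ: 59° + 25/60 + 20.2/3600 = 59 + 0.416667 + 0.005611 = 59.4222778
  N → positive
  Longitude: 86° + 41/60 + 19.7/3600 = 86 + 0.683333 + 0.005472 = 86.6888056
  W → negative
Point 3:
  Lat: 26° + 22/60 + 8.5/3600 = 26 + 0.366667 + 0.002361 = 26.3690278
  S ⇒ negate
  Longitude: 83° + 38/60 + 11.87/3600 = 83 + 0.633333 + 0.003297 = 83.6366306
  E ⇒ keep positive
Point 4:
  Latitude: 1′ + 59.4″ = 1.99000′; 44 + 1.99000/60 = 44.0331667
  S → negative
  λ: 86° + 3/60 + 43.2/3600 = 86 + 0.050000 + 0.012000 = 86.0620000
  hemisphere W, so the sign is −
Point 5:
  φ: 89 + 53/60 + 24/3600 = 89.8900000
  N ⇒ keep positive
  Lon: 29′ + 38.2″ = 29.63667′; 58 + 29.63667/60 = 58.4939444
  W → negative

1. -0.005389, -41.336056
2. 59.422278, -86.688806
3. -26.369028, 83.636631
4. -44.033167, -86.062000
5. 89.890000, -58.493944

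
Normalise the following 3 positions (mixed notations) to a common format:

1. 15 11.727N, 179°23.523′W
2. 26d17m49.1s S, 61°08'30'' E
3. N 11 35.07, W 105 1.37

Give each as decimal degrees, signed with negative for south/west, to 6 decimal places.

1. 15.195450, -179.392050
2. -26.296972, 61.141667
3. 11.584500, -105.022833

Point 1:
  φ: 15 + 11.727/60 = 15.1954500
  N → positive
  Lon: 23.523′ = 0.392050°; total 179.3920500
  hemisphere W, so the sign is −
Point 2:
  φ: 17′ + 49.1″ = 17.81833′; 26 + 17.81833/60 = 26.2969722
  S → negative
  Lon: 61 + 8/60 + 30/3600 = 61.1416667
  E ⇒ keep positive
Point 3:
  Lat: 11 + 35.07/60 = 11.5845000
  N → positive
  Longitude: 1.37′ = 0.022833°; total 105.0228333
  W → negative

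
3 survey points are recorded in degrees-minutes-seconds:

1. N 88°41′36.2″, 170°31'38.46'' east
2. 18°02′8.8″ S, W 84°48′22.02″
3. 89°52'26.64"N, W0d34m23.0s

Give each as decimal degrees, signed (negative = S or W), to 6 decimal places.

Point 1:
  Latitude: 88° + 41/60 + 36.2/3600 = 88 + 0.683333 + 0.010056 = 88.6933889
  N → positive
  Longitude: 170° + 31/60 + 38.46/3600 = 170 + 0.516667 + 0.010683 = 170.5273500
  E ⇒ keep positive
Point 2:
  Latitude: 18 + 2/60 + 8.8/3600 = 18.0357778
  S → negative
  Lon: 48′ + 22.02″ = 48.36700′; 84 + 48.36700/60 = 84.8061167
  W ⇒ negate
Point 3:
  Latitude: 52′ + 26.64″ = 52.44400′; 89 + 52.44400/60 = 89.8740667
  N ⇒ keep positive
  Longitude: 0 + 34/60 + 23/3600 = 0.5730556
  W ⇒ negate

1. 88.693389, 170.527350
2. -18.035778, -84.806117
3. 89.874067, -0.573056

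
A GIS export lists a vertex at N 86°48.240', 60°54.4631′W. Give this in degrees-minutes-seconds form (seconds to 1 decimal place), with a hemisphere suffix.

Latitude: 48.24000′ → 48′ and 0.24000 × 60 = 14.400″
Lon: 54.46310′ → 54′ and 0.46310 × 60 = 27.786″

86°48′14.4″ N, 60°54′27.8″ W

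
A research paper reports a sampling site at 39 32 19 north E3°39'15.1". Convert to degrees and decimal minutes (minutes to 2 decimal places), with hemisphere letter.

39° 32.32′ N, 3° 39.25′ E

φ: 32 + 19/60 = 32.3167′
λ: seconds/60 = 0.25167; minutes = 39 + 0.25167 = 39.2517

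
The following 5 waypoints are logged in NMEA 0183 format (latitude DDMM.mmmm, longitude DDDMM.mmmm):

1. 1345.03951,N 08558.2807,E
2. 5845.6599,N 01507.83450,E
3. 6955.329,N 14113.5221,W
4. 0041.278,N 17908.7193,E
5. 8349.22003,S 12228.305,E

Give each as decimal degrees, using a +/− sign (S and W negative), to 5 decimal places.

Point 1:
  Lat: split at 2 digits → 13° and 45.03951′; 13 + 45.03951/60 = 13.750659
  N → positive
  Longitude: degrees = first 3 digits = 85, minutes = 58.2807; 85 + 58.2807/60 = 85.971345
  E ⇒ keep positive
Point 2:
  φ: split at 2 digits → 58° and 45.6599′; 58 + 45.6599/60 = 58.760998
  N → positive
  λ: degrees = first 3 digits = 15, minutes = 7.8345; 15 + 7.8345/60 = 15.130575
  E ⇒ keep positive
Point 3:
  Lat: split at 2 digits → 69° and 55.329′; 69 + 55.329/60 = 69.922150
  N ⇒ keep positive
  Lon: split at 3 digits → 141° and 13.5221′; 141 + 13.5221/60 = 141.225368
  hemisphere W, so the sign is −
Point 4:
  Latitude: degrees = first 2 digits = 0, minutes = 41.278; 0 + 41.278/60 = 0.687967
  N ⇒ keep positive
  Lon: degrees = first 3 digits = 179, minutes = 8.7193; 179 + 8.7193/60 = 179.145322
  E → positive
Point 5:
  φ: degrees = first 2 digits = 83, minutes = 49.22003; 83 + 49.22003/60 = 83.820334
  S ⇒ negate
  Longitude: degrees = first 3 digits = 122, minutes = 28.305; 122 + 28.305/60 = 122.471750
  E ⇒ keep positive

1. 13.75066, 85.97135
2. 58.76100, 15.13058
3. 69.92215, -141.22537
4. 0.68797, 179.14532
5. -83.82033, 122.47175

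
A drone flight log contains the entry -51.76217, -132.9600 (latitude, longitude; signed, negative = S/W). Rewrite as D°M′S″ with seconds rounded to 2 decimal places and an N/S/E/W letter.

Latitude is negative → S; |value| = 51.762170
Lat: 0.762170 × 60 = 45.73020′ → 45′, remainder × 60 = 43.8120″
Longitude is negative → W; |value| = 132.960000
Lon: whole degrees 132; 57.60000′ → 57′ and 36.0000″

51°45′43.81″ S, 132°57′36.00″ W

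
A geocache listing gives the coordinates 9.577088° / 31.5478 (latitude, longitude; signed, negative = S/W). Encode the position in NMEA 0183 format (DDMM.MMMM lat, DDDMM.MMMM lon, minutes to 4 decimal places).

0934.6253,N / 03132.8680,E

Latitude: 9° + 0.577088 × 60 = 9° 34.625280′
λ: 31° + 0.547800 × 60 = 31° 32.868000′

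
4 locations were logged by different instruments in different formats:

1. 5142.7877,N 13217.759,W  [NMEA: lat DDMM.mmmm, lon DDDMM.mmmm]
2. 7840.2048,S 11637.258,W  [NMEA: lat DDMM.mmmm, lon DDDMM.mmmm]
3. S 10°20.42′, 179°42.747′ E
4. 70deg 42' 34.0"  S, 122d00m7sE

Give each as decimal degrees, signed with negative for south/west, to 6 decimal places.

Point 1:
  φ: split at 2 digits → 51° and 42.7877′; 51 + 42.7877/60 = 51.7131283
  N ⇒ keep positive
  Longitude: split at 3 digits → 132° and 17.759′; 132 + 17.759/60 = 132.2959833
  hemisphere W, so the sign is −
Point 2:
  Latitude: degrees = first 2 digits = 78, minutes = 40.2048; 78 + 40.2048/60 = 78.6700800
  S ⇒ negate
  Longitude: split at 3 digits → 116° and 37.258′; 116 + 37.258/60 = 116.6209667
  W ⇒ negate
Point 3:
  Lat: 20.42′ = 0.340333°; total 10.3403333
  hemisphere S, so the sign is −
  Longitude: 42.747′ = 0.712450°; total 179.7124500
  E ⇒ keep positive
Point 4:
  Lat: 70° + 42/60 + 34/3600 = 70 + 0.700000 + 0.009444 = 70.7094444
  S → negative
  Lon: 122 + 0/60 + 7/3600 = 122.0019444
  E → positive

1. 51.713128, -132.295983
2. -78.670080, -116.620967
3. -10.340333, 179.712450
4. -70.709444, 122.001944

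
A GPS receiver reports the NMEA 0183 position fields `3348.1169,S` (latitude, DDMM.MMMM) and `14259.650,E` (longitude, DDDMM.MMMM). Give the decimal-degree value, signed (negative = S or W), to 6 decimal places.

-33.801948, 142.994167

φ: split at 2 digits → 33° and 48.1169′; 33 + 48.1169/60 = 33.8019483
S ⇒ negate
Lon: split at 3 digits → 142° and 59.65′; 142 + 59.65/60 = 142.9941667
E ⇒ keep positive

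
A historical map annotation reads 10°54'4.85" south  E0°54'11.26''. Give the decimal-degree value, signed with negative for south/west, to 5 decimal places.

Lat: 10 + 54/60 + 4.85/3600 = 10.901347
S ⇒ negate
Longitude: 54′ + 11.26″ = 54.18767′; 0 + 54.18767/60 = 0.903128
E → positive

-10.90135, 0.90313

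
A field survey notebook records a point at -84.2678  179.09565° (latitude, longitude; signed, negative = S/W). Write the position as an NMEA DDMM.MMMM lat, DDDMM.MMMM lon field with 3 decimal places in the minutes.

8416.068,S / 17905.739,E

Latitude is negative → S; |value| = 84.267800
Lat: minutes = (84.267800 − 84) × 60 = 16.06800
Longitude: 179° + 0.095650 × 60 = 179° 5.73900′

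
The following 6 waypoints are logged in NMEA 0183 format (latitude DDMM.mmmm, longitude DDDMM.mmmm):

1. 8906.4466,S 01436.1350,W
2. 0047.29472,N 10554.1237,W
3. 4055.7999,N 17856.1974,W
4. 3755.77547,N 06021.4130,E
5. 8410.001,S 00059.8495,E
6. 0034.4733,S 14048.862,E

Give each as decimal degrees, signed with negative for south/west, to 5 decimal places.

1. -89.10744, -14.60225
2. 0.78825, -105.90206
3. 40.93000, -178.93662
4. 37.92959, 60.35688
5. -84.16668, 0.99749
6. -0.57456, 140.81437

Point 1:
  Lat: degrees = first 2 digits = 89, minutes = 6.4466; 89 + 6.4466/60 = 89.107443
  S ⇒ negate
  Lon: split at 3 digits → 014° and 36.135′; 14 + 36.135/60 = 14.602250
  W → negative
Point 2:
  Latitude: split at 2 digits → 00° and 47.29472′; 0 + 47.29472/60 = 0.788245
  N ⇒ keep positive
  Lon: degrees = first 3 digits = 105, minutes = 54.1237; 105 + 54.1237/60 = 105.902062
  hemisphere W, so the sign is −
Point 3:
  φ: degrees = first 2 digits = 40, minutes = 55.7999; 40 + 55.7999/60 = 40.929998
  N ⇒ keep positive
  Longitude: split at 3 digits → 178° and 56.1974′; 178 + 56.1974/60 = 178.936623
  W → negative
Point 4:
  Latitude: degrees = first 2 digits = 37, minutes = 55.77547; 37 + 55.77547/60 = 37.929591
  N ⇒ keep positive
  Lon: split at 3 digits → 060° and 21.413′; 60 + 21.413/60 = 60.356883
  E ⇒ keep positive
Point 5:
  Latitude: split at 2 digits → 84° and 10.001′; 84 + 10.001/60 = 84.166683
  S ⇒ negate
  Lon: degrees = first 3 digits = 0, minutes = 59.8495; 0 + 59.8495/60 = 0.997492
  E → positive
Point 6:
  Lat: degrees = first 2 digits = 0, minutes = 34.4733; 0 + 34.4733/60 = 0.574555
  S → negative
  λ: degrees = first 3 digits = 140, minutes = 48.862; 140 + 48.862/60 = 140.814367
  E ⇒ keep positive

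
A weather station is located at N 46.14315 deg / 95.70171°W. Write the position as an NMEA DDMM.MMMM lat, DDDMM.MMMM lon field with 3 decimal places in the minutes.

4608.589,N / 09542.103,W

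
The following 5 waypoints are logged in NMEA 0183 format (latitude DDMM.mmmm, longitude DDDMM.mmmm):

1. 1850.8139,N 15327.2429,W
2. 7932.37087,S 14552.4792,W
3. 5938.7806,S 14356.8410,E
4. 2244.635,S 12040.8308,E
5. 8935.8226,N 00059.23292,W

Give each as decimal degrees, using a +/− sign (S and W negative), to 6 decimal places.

Point 1:
  Lat: split at 2 digits → 18° and 50.8139′; 18 + 50.8139/60 = 18.8468983
  N ⇒ keep positive
  Lon: degrees = first 3 digits = 153, minutes = 27.2429; 153 + 27.2429/60 = 153.4540483
  hemisphere W, so the sign is −
Point 2:
  Lat: degrees = first 2 digits = 79, minutes = 32.37087; 79 + 32.37087/60 = 79.5395145
  hemisphere S, so the sign is −
  λ: degrees = first 3 digits = 145, minutes = 52.4792; 145 + 52.4792/60 = 145.8746533
  W ⇒ negate
Point 3:
  Lat: split at 2 digits → 59° and 38.7806′; 59 + 38.7806/60 = 59.6463433
  hemisphere S, so the sign is −
  Longitude: degrees = first 3 digits = 143, minutes = 56.841; 143 + 56.841/60 = 143.9473500
  E ⇒ keep positive
Point 4:
  Lat: degrees = first 2 digits = 22, minutes = 44.635; 22 + 44.635/60 = 22.7439167
  S ⇒ negate
  Lon: split at 3 digits → 120° and 40.8308′; 120 + 40.8308/60 = 120.6805133
  E ⇒ keep positive
Point 5:
  Latitude: degrees = first 2 digits = 89, minutes = 35.8226; 89 + 35.8226/60 = 89.5970433
  N → positive
  λ: split at 3 digits → 000° and 59.23292′; 0 + 59.23292/60 = 0.9872153
  W → negative

1. 18.846898, -153.454048
2. -79.539515, -145.874653
3. -59.646343, 143.947350
4. -22.743917, 120.680513
5. 89.597043, -0.987215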